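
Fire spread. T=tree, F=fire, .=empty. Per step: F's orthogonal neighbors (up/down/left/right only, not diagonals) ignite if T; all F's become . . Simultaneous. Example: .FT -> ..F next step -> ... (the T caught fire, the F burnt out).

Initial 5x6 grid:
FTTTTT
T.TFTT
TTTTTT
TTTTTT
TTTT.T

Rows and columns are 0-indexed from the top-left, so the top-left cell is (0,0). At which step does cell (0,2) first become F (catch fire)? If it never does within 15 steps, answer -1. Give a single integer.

Step 1: cell (0,2)='T' (+6 fires, +2 burnt)
Step 2: cell (0,2)='F' (+7 fires, +6 burnt)
  -> target ignites at step 2
Step 3: cell (0,2)='.' (+7 fires, +7 burnt)
Step 4: cell (0,2)='.' (+4 fires, +7 burnt)
Step 5: cell (0,2)='.' (+2 fires, +4 burnt)
Step 6: cell (0,2)='.' (+0 fires, +2 burnt)
  fire out at step 6

2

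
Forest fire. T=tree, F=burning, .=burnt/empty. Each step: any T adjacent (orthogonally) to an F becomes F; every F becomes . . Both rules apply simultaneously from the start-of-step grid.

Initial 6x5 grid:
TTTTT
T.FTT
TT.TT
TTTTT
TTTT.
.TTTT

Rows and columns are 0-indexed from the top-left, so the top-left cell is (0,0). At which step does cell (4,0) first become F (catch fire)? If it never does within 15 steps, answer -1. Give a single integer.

Step 1: cell (4,0)='T' (+2 fires, +1 burnt)
Step 2: cell (4,0)='T' (+4 fires, +2 burnt)
Step 3: cell (4,0)='T' (+4 fires, +4 burnt)
Step 4: cell (4,0)='T' (+4 fires, +4 burnt)
Step 5: cell (4,0)='T' (+4 fires, +4 burnt)
Step 6: cell (4,0)='T' (+5 fires, +4 burnt)
Step 7: cell (4,0)='F' (+2 fires, +5 burnt)
  -> target ignites at step 7
Step 8: cell (4,0)='.' (+0 fires, +2 burnt)
  fire out at step 8

7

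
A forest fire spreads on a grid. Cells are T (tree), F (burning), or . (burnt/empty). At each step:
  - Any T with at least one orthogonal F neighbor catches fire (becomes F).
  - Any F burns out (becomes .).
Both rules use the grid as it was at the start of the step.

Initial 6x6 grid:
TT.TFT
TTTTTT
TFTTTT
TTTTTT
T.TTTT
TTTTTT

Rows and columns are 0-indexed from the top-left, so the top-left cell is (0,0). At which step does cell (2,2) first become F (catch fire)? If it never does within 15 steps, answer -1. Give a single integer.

Step 1: cell (2,2)='F' (+7 fires, +2 burnt)
  -> target ignites at step 1
Step 2: cell (2,2)='.' (+9 fires, +7 burnt)
Step 3: cell (2,2)='.' (+6 fires, +9 burnt)
Step 4: cell (2,2)='.' (+5 fires, +6 burnt)
Step 5: cell (2,2)='.' (+4 fires, +5 burnt)
Step 6: cell (2,2)='.' (+1 fires, +4 burnt)
Step 7: cell (2,2)='.' (+0 fires, +1 burnt)
  fire out at step 7

1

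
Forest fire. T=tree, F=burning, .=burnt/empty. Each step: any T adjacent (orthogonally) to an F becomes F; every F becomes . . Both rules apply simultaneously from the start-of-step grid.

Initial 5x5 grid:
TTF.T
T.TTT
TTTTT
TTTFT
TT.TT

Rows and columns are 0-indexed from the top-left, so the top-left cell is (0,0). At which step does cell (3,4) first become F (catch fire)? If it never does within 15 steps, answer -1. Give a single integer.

Step 1: cell (3,4)='F' (+6 fires, +2 burnt)
  -> target ignites at step 1
Step 2: cell (3,4)='.' (+6 fires, +6 burnt)
Step 3: cell (3,4)='.' (+5 fires, +6 burnt)
Step 4: cell (3,4)='.' (+3 fires, +5 burnt)
Step 5: cell (3,4)='.' (+0 fires, +3 burnt)
  fire out at step 5

1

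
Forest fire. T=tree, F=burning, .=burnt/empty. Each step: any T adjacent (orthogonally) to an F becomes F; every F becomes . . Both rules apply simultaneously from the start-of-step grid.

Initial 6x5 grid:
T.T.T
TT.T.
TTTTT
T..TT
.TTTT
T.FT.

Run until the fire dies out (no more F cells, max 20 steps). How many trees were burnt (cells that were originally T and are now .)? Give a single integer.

Step 1: +2 fires, +1 burnt (F count now 2)
Step 2: +2 fires, +2 burnt (F count now 2)
Step 3: +2 fires, +2 burnt (F count now 2)
Step 4: +2 fires, +2 burnt (F count now 2)
Step 5: +3 fires, +2 burnt (F count now 3)
Step 6: +1 fires, +3 burnt (F count now 1)
Step 7: +2 fires, +1 burnt (F count now 2)
Step 8: +2 fires, +2 burnt (F count now 2)
Step 9: +1 fires, +2 burnt (F count now 1)
Step 10: +0 fires, +1 burnt (F count now 0)
Fire out after step 10
Initially T: 20, now '.': 27
Total burnt (originally-T cells now '.'): 17

Answer: 17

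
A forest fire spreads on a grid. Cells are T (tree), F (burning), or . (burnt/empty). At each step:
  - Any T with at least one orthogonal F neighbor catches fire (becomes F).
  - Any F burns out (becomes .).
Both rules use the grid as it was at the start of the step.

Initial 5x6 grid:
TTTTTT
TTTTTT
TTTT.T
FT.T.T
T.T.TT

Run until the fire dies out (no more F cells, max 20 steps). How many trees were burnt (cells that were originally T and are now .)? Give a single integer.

Step 1: +3 fires, +1 burnt (F count now 3)
Step 2: +2 fires, +3 burnt (F count now 2)
Step 3: +3 fires, +2 burnt (F count now 3)
Step 4: +3 fires, +3 burnt (F count now 3)
Step 5: +3 fires, +3 burnt (F count now 3)
Step 6: +2 fires, +3 burnt (F count now 2)
Step 7: +2 fires, +2 burnt (F count now 2)
Step 8: +2 fires, +2 burnt (F count now 2)
Step 9: +1 fires, +2 burnt (F count now 1)
Step 10: +1 fires, +1 burnt (F count now 1)
Step 11: +1 fires, +1 burnt (F count now 1)
Step 12: +0 fires, +1 burnt (F count now 0)
Fire out after step 12
Initially T: 24, now '.': 29
Total burnt (originally-T cells now '.'): 23

Answer: 23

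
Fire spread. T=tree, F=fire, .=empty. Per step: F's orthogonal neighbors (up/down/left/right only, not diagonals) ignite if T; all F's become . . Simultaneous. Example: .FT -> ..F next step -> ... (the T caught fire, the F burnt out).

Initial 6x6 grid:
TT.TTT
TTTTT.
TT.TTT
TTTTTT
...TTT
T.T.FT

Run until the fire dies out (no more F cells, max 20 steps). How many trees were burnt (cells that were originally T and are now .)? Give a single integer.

Answer: 25

Derivation:
Step 1: +2 fires, +1 burnt (F count now 2)
Step 2: +3 fires, +2 burnt (F count now 3)
Step 3: +3 fires, +3 burnt (F count now 3)
Step 4: +4 fires, +3 burnt (F count now 4)
Step 5: +3 fires, +4 burnt (F count now 3)
Step 6: +5 fires, +3 burnt (F count now 5)
Step 7: +2 fires, +5 burnt (F count now 2)
Step 8: +2 fires, +2 burnt (F count now 2)
Step 9: +1 fires, +2 burnt (F count now 1)
Step 10: +0 fires, +1 burnt (F count now 0)
Fire out after step 10
Initially T: 27, now '.': 34
Total burnt (originally-T cells now '.'): 25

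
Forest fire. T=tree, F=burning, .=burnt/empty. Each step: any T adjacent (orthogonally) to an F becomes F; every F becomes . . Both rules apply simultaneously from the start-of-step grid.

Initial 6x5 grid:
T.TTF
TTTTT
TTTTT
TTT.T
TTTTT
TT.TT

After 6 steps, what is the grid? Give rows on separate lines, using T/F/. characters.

Step 1: 2 trees catch fire, 1 burn out
  T.TF.
  TTTTF
  TTTTT
  TTT.T
  TTTTT
  TT.TT
Step 2: 3 trees catch fire, 2 burn out
  T.F..
  TTTF.
  TTTTF
  TTT.T
  TTTTT
  TT.TT
Step 3: 3 trees catch fire, 3 burn out
  T....
  TTF..
  TTTF.
  TTT.F
  TTTTT
  TT.TT
Step 4: 3 trees catch fire, 3 burn out
  T....
  TF...
  TTF..
  TTT..
  TTTTF
  TT.TT
Step 5: 5 trees catch fire, 3 burn out
  T....
  F....
  TF...
  TTF..
  TTTF.
  TT.TF
Step 6: 5 trees catch fire, 5 burn out
  F....
  .....
  F....
  TF...
  TTF..
  TT.F.

F....
.....
F....
TF...
TTF..
TT.F.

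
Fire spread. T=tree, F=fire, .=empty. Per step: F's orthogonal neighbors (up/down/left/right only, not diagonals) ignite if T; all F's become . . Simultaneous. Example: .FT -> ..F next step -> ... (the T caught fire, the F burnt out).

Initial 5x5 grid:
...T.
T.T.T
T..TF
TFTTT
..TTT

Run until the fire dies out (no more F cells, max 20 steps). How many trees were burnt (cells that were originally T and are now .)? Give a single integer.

Step 1: +5 fires, +2 burnt (F count now 5)
Step 2: +4 fires, +5 burnt (F count now 4)
Step 3: +2 fires, +4 burnt (F count now 2)
Step 4: +0 fires, +2 burnt (F count now 0)
Fire out after step 4
Initially T: 13, now '.': 23
Total burnt (originally-T cells now '.'): 11

Answer: 11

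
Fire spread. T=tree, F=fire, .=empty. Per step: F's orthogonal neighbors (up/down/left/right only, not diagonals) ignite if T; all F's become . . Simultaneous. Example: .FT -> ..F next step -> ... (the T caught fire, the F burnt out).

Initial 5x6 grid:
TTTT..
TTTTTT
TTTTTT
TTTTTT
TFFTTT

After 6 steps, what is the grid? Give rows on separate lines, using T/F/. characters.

Step 1: 4 trees catch fire, 2 burn out
  TTTT..
  TTTTTT
  TTTTTT
  TFFTTT
  F..FTT
Step 2: 5 trees catch fire, 4 burn out
  TTTT..
  TTTTTT
  TFFTTT
  F..FTT
  ....FT
Step 3: 6 trees catch fire, 5 burn out
  TTTT..
  TFFTTT
  F..FTT
  ....FT
  .....F
Step 4: 6 trees catch fire, 6 burn out
  TFFT..
  F..FTT
  ....FT
  .....F
  ......
Step 5: 4 trees catch fire, 6 burn out
  F..F..
  ....FT
  .....F
  ......
  ......
Step 6: 1 trees catch fire, 4 burn out
  ......
  .....F
  ......
  ......
  ......

......
.....F
......
......
......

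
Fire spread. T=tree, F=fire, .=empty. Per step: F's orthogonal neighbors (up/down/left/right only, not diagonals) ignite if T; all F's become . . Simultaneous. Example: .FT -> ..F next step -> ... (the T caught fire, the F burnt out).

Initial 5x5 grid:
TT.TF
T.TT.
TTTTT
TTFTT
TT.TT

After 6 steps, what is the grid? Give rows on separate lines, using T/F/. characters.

Step 1: 4 trees catch fire, 2 burn out
  TT.F.
  T.TT.
  TTFTT
  TF.FT
  TT.TT
Step 2: 8 trees catch fire, 4 burn out
  TT...
  T.FF.
  TF.FT
  F...F
  TF.FT
Step 3: 4 trees catch fire, 8 burn out
  TT...
  T....
  F...F
  .....
  F...F
Step 4: 1 trees catch fire, 4 burn out
  TT...
  F....
  .....
  .....
  .....
Step 5: 1 trees catch fire, 1 burn out
  FT...
  .....
  .....
  .....
  .....
Step 6: 1 trees catch fire, 1 burn out
  .F...
  .....
  .....
  .....
  .....

.F...
.....
.....
.....
.....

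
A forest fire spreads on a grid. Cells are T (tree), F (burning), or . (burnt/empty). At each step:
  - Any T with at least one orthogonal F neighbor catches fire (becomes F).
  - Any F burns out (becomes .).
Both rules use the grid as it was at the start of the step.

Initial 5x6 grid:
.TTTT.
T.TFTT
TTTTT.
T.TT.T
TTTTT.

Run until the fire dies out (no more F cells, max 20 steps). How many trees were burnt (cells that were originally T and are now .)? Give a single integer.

Step 1: +4 fires, +1 burnt (F count now 4)
Step 2: +6 fires, +4 burnt (F count now 6)
Step 3: +4 fires, +6 burnt (F count now 4)
Step 4: +3 fires, +4 burnt (F count now 3)
Step 5: +3 fires, +3 burnt (F count now 3)
Step 6: +1 fires, +3 burnt (F count now 1)
Step 7: +0 fires, +1 burnt (F count now 0)
Fire out after step 7
Initially T: 22, now '.': 29
Total burnt (originally-T cells now '.'): 21

Answer: 21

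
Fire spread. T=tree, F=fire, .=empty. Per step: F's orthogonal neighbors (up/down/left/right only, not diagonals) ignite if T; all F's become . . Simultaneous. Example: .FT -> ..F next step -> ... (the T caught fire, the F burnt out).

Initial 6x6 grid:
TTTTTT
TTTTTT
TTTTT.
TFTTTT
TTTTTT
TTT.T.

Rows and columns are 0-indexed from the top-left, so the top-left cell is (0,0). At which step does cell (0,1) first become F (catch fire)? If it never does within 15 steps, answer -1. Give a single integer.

Step 1: cell (0,1)='T' (+4 fires, +1 burnt)
Step 2: cell (0,1)='T' (+7 fires, +4 burnt)
Step 3: cell (0,1)='F' (+8 fires, +7 burnt)
  -> target ignites at step 3
Step 4: cell (0,1)='.' (+6 fires, +8 burnt)
Step 5: cell (0,1)='.' (+4 fires, +6 burnt)
Step 6: cell (0,1)='.' (+2 fires, +4 burnt)
Step 7: cell (0,1)='.' (+1 fires, +2 burnt)
Step 8: cell (0,1)='.' (+0 fires, +1 burnt)
  fire out at step 8

3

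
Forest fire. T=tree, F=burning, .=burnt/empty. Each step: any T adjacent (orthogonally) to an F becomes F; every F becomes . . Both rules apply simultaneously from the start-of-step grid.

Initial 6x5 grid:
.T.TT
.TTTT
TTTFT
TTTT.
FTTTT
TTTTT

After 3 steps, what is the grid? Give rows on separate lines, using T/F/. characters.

Step 1: 7 trees catch fire, 2 burn out
  .T.TT
  .TTFT
  TTF.F
  FTTF.
  .FTTT
  FTTTT
Step 2: 10 trees catch fire, 7 burn out
  .T.FT
  .TF.F
  FF...
  .FF..
  ..FFT
  .FTTT
Step 3: 5 trees catch fire, 10 burn out
  .T..F
  .F...
  .....
  .....
  ....F
  ..FFT

.T..F
.F...
.....
.....
....F
..FFT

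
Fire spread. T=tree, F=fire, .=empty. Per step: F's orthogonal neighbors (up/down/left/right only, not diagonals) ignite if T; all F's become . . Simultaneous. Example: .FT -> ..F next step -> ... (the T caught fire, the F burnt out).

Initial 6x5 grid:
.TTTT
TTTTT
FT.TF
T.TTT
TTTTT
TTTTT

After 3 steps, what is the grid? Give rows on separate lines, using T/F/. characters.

Step 1: 6 trees catch fire, 2 burn out
  .TTTT
  FTTTF
  .F.F.
  F.TTF
  TTTTT
  TTTTT
Step 2: 6 trees catch fire, 6 burn out
  .TTTF
  .FTF.
  .....
  ..TF.
  FTTTF
  TTTTT
Step 3: 8 trees catch fire, 6 burn out
  .FTF.
  ..F..
  .....
  ..F..
  .FTF.
  FTTTF

.FTF.
..F..
.....
..F..
.FTF.
FTTTF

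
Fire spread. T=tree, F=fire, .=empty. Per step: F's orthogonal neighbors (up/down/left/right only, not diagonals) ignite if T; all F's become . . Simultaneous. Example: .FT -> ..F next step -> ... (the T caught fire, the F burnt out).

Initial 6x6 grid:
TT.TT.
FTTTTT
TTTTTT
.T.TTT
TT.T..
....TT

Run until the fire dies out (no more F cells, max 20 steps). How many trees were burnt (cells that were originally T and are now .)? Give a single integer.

Answer: 22

Derivation:
Step 1: +3 fires, +1 burnt (F count now 3)
Step 2: +3 fires, +3 burnt (F count now 3)
Step 3: +3 fires, +3 burnt (F count now 3)
Step 4: +4 fires, +3 burnt (F count now 4)
Step 5: +5 fires, +4 burnt (F count now 5)
Step 6: +3 fires, +5 burnt (F count now 3)
Step 7: +1 fires, +3 burnt (F count now 1)
Step 8: +0 fires, +1 burnt (F count now 0)
Fire out after step 8
Initially T: 24, now '.': 34
Total burnt (originally-T cells now '.'): 22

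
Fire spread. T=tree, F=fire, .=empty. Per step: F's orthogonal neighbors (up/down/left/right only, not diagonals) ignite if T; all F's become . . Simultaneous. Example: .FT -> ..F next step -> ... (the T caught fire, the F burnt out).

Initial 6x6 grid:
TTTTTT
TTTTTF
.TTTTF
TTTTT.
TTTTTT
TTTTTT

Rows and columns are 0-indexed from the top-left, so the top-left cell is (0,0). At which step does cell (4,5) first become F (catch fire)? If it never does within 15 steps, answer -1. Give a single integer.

Step 1: cell (4,5)='T' (+3 fires, +2 burnt)
Step 2: cell (4,5)='T' (+4 fires, +3 burnt)
Step 3: cell (4,5)='T' (+5 fires, +4 burnt)
Step 4: cell (4,5)='F' (+7 fires, +5 burnt)
  -> target ignites at step 4
Step 5: cell (4,5)='.' (+6 fires, +7 burnt)
Step 6: cell (4,5)='.' (+4 fires, +6 burnt)
Step 7: cell (4,5)='.' (+2 fires, +4 burnt)
Step 8: cell (4,5)='.' (+1 fires, +2 burnt)
Step 9: cell (4,5)='.' (+0 fires, +1 burnt)
  fire out at step 9

4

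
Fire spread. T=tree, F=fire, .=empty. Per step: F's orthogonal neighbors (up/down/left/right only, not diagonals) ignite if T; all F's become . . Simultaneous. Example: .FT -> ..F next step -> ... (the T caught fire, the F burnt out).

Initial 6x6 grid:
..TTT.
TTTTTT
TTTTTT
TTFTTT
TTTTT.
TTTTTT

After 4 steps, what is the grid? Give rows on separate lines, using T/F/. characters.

Step 1: 4 trees catch fire, 1 burn out
  ..TTT.
  TTTTTT
  TTFTTT
  TF.FTT
  TTFTT.
  TTTTTT
Step 2: 8 trees catch fire, 4 burn out
  ..TTT.
  TTFTTT
  TF.FTT
  F...FT
  TF.FT.
  TTFTTT
Step 3: 10 trees catch fire, 8 burn out
  ..FTT.
  TF.FTT
  F...FT
  .....F
  F...F.
  TF.FTT
Step 4: 6 trees catch fire, 10 burn out
  ...FT.
  F...FT
  .....F
  ......
  ......
  F...FT

...FT.
F...FT
.....F
......
......
F...FT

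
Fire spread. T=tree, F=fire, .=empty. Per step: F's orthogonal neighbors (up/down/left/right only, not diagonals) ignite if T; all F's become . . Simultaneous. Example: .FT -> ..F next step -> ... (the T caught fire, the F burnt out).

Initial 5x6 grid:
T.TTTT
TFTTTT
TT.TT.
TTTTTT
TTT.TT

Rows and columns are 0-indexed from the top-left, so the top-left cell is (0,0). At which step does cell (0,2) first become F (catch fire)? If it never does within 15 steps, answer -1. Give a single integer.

Step 1: cell (0,2)='T' (+3 fires, +1 burnt)
Step 2: cell (0,2)='F' (+5 fires, +3 burnt)
  -> target ignites at step 2
Step 3: cell (0,2)='.' (+6 fires, +5 burnt)
Step 4: cell (0,2)='.' (+6 fires, +6 burnt)
Step 5: cell (0,2)='.' (+2 fires, +6 burnt)
Step 6: cell (0,2)='.' (+2 fires, +2 burnt)
Step 7: cell (0,2)='.' (+1 fires, +2 burnt)
Step 8: cell (0,2)='.' (+0 fires, +1 burnt)
  fire out at step 8

2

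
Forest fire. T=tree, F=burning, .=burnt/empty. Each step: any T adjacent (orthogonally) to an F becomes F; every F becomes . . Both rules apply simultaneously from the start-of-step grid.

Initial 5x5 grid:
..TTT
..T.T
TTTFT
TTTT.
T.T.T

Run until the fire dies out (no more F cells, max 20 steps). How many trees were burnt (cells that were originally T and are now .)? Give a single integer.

Answer: 15

Derivation:
Step 1: +3 fires, +1 burnt (F count now 3)
Step 2: +4 fires, +3 burnt (F count now 4)
Step 3: +5 fires, +4 burnt (F count now 5)
Step 4: +2 fires, +5 burnt (F count now 2)
Step 5: +1 fires, +2 burnt (F count now 1)
Step 6: +0 fires, +1 burnt (F count now 0)
Fire out after step 6
Initially T: 16, now '.': 24
Total burnt (originally-T cells now '.'): 15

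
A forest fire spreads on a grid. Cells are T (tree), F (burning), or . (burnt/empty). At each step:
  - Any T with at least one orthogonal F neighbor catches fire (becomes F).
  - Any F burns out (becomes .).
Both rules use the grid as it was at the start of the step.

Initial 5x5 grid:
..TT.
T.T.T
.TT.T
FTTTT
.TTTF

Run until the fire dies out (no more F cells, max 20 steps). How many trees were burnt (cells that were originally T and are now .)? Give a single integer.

Step 1: +3 fires, +2 burnt (F count now 3)
Step 2: +6 fires, +3 burnt (F count now 6)
Step 3: +2 fires, +6 burnt (F count now 2)
Step 4: +1 fires, +2 burnt (F count now 1)
Step 5: +1 fires, +1 burnt (F count now 1)
Step 6: +1 fires, +1 burnt (F count now 1)
Step 7: +0 fires, +1 burnt (F count now 0)
Fire out after step 7
Initially T: 15, now '.': 24
Total burnt (originally-T cells now '.'): 14

Answer: 14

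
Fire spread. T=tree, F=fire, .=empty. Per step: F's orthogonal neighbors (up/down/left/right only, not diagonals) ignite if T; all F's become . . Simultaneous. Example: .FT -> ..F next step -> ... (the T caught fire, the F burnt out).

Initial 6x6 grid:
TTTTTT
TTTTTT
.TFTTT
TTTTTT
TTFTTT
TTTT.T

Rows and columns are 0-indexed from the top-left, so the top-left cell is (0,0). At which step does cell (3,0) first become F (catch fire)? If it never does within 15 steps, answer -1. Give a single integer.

Step 1: cell (3,0)='T' (+7 fires, +2 burnt)
Step 2: cell (3,0)='T' (+10 fires, +7 burnt)
Step 3: cell (3,0)='F' (+9 fires, +10 burnt)
  -> target ignites at step 3
Step 4: cell (3,0)='.' (+5 fires, +9 burnt)
Step 5: cell (3,0)='.' (+1 fires, +5 burnt)
Step 6: cell (3,0)='.' (+0 fires, +1 burnt)
  fire out at step 6

3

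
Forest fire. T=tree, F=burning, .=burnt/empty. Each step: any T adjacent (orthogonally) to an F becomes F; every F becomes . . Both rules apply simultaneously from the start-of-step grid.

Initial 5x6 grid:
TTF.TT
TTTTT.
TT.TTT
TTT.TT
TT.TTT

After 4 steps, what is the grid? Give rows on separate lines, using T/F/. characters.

Step 1: 2 trees catch fire, 1 burn out
  TF..TT
  TTFTT.
  TT.TTT
  TTT.TT
  TT.TTT
Step 2: 3 trees catch fire, 2 burn out
  F...TT
  TF.FT.
  TT.TTT
  TTT.TT
  TT.TTT
Step 3: 4 trees catch fire, 3 burn out
  ....TT
  F...F.
  TF.FTT
  TTT.TT
  TT.TTT
Step 4: 4 trees catch fire, 4 burn out
  ....FT
  ......
  F...FT
  TFT.TT
  TT.TTT

....FT
......
F...FT
TFT.TT
TT.TTT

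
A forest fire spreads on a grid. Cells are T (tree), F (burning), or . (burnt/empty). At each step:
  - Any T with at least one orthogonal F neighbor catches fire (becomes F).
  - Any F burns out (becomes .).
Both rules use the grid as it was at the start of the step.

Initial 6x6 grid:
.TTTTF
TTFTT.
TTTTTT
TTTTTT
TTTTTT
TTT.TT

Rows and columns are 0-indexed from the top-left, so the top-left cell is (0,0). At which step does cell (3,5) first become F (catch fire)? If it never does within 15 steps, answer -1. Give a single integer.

Step 1: cell (3,5)='T' (+5 fires, +2 burnt)
Step 2: cell (3,5)='T' (+7 fires, +5 burnt)
Step 3: cell (3,5)='T' (+5 fires, +7 burnt)
Step 4: cell (3,5)='T' (+6 fires, +5 burnt)
Step 5: cell (3,5)='F' (+4 fires, +6 burnt)
  -> target ignites at step 5
Step 6: cell (3,5)='.' (+3 fires, +4 burnt)
Step 7: cell (3,5)='.' (+1 fires, +3 burnt)
Step 8: cell (3,5)='.' (+0 fires, +1 burnt)
  fire out at step 8

5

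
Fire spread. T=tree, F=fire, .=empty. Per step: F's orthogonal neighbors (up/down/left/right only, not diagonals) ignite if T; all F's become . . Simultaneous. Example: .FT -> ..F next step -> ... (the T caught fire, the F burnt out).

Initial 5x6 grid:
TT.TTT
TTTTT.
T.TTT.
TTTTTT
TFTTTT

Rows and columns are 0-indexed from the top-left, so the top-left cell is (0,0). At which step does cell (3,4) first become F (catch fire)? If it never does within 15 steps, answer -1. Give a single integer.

Step 1: cell (3,4)='T' (+3 fires, +1 burnt)
Step 2: cell (3,4)='T' (+3 fires, +3 burnt)
Step 3: cell (3,4)='T' (+4 fires, +3 burnt)
Step 4: cell (3,4)='F' (+5 fires, +4 burnt)
  -> target ignites at step 4
Step 5: cell (3,4)='.' (+5 fires, +5 burnt)
Step 6: cell (3,4)='.' (+3 fires, +5 burnt)
Step 7: cell (3,4)='.' (+1 fires, +3 burnt)
Step 8: cell (3,4)='.' (+1 fires, +1 burnt)
Step 9: cell (3,4)='.' (+0 fires, +1 burnt)
  fire out at step 9

4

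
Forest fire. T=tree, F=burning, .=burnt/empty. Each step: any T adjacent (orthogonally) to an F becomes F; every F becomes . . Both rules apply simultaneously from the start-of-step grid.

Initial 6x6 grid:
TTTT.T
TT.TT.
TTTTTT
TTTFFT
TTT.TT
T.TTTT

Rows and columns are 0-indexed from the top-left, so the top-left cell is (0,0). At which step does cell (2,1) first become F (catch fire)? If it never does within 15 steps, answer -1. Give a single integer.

Step 1: cell (2,1)='T' (+5 fires, +2 burnt)
Step 2: cell (2,1)='T' (+8 fires, +5 burnt)
Step 3: cell (2,1)='F' (+7 fires, +8 burnt)
  -> target ignites at step 3
Step 4: cell (2,1)='.' (+4 fires, +7 burnt)
Step 5: cell (2,1)='.' (+3 fires, +4 burnt)
Step 6: cell (2,1)='.' (+1 fires, +3 burnt)
Step 7: cell (2,1)='.' (+0 fires, +1 burnt)
  fire out at step 7

3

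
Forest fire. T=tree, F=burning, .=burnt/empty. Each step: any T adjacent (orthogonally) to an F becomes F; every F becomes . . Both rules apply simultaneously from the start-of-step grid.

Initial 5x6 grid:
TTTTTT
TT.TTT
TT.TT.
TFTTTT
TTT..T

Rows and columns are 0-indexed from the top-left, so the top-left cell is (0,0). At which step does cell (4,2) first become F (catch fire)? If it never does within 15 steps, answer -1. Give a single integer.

Step 1: cell (4,2)='T' (+4 fires, +1 burnt)
Step 2: cell (4,2)='F' (+5 fires, +4 burnt)
  -> target ignites at step 2
Step 3: cell (4,2)='.' (+4 fires, +5 burnt)
Step 4: cell (4,2)='.' (+5 fires, +4 burnt)
Step 5: cell (4,2)='.' (+3 fires, +5 burnt)
Step 6: cell (4,2)='.' (+2 fires, +3 burnt)
Step 7: cell (4,2)='.' (+1 fires, +2 burnt)
Step 8: cell (4,2)='.' (+0 fires, +1 burnt)
  fire out at step 8

2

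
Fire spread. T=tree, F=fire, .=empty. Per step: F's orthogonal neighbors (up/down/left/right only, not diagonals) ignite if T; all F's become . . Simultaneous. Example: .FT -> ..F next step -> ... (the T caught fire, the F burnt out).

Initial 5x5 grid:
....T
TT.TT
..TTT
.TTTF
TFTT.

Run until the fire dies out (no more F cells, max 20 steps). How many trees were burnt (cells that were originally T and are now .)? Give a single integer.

Step 1: +5 fires, +2 burnt (F count now 5)
Step 2: +4 fires, +5 burnt (F count now 4)
Step 3: +3 fires, +4 burnt (F count now 3)
Step 4: +0 fires, +3 burnt (F count now 0)
Fire out after step 4
Initially T: 14, now '.': 23
Total burnt (originally-T cells now '.'): 12

Answer: 12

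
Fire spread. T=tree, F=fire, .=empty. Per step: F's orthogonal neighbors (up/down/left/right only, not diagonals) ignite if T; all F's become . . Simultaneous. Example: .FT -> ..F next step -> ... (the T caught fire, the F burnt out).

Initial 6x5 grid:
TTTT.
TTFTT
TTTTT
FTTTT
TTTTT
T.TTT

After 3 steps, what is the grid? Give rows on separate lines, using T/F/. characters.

Step 1: 7 trees catch fire, 2 burn out
  TTFT.
  TF.FT
  FTFTT
  .FTTT
  FTTTT
  T.TTT
Step 2: 9 trees catch fire, 7 burn out
  TF.F.
  F...F
  .F.FT
  ..FTT
  .FTTT
  F.TTT
Step 3: 4 trees catch fire, 9 burn out
  F....
  .....
  ....F
  ...FT
  ..FTT
  ..TTT

F....
.....
....F
...FT
..FTT
..TTT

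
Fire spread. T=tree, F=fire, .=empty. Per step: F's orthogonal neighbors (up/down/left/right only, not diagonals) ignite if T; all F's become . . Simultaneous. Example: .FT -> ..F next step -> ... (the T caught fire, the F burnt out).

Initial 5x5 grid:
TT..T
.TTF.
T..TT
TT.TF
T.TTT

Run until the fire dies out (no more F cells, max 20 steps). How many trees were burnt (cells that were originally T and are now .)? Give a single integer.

Step 1: +5 fires, +2 burnt (F count now 5)
Step 2: +2 fires, +5 burnt (F count now 2)
Step 3: +2 fires, +2 burnt (F count now 2)
Step 4: +1 fires, +2 burnt (F count now 1)
Step 5: +0 fires, +1 burnt (F count now 0)
Fire out after step 5
Initially T: 15, now '.': 20
Total burnt (originally-T cells now '.'): 10

Answer: 10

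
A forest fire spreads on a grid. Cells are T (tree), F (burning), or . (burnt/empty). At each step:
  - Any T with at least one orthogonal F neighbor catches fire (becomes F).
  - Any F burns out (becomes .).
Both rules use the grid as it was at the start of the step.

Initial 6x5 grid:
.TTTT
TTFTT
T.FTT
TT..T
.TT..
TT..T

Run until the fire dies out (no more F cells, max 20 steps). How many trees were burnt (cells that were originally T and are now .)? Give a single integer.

Answer: 18

Derivation:
Step 1: +4 fires, +2 burnt (F count now 4)
Step 2: +5 fires, +4 burnt (F count now 5)
Step 3: +3 fires, +5 burnt (F count now 3)
Step 4: +1 fires, +3 burnt (F count now 1)
Step 5: +1 fires, +1 burnt (F count now 1)
Step 6: +1 fires, +1 burnt (F count now 1)
Step 7: +2 fires, +1 burnt (F count now 2)
Step 8: +1 fires, +2 burnt (F count now 1)
Step 9: +0 fires, +1 burnt (F count now 0)
Fire out after step 9
Initially T: 19, now '.': 29
Total burnt (originally-T cells now '.'): 18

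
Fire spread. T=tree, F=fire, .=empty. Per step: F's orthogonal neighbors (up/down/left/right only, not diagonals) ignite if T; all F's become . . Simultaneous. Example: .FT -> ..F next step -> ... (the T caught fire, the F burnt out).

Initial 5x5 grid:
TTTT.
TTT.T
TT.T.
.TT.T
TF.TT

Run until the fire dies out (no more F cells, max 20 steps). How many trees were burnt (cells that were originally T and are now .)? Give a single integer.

Step 1: +2 fires, +1 burnt (F count now 2)
Step 2: +2 fires, +2 burnt (F count now 2)
Step 3: +2 fires, +2 burnt (F count now 2)
Step 4: +3 fires, +2 burnt (F count now 3)
Step 5: +2 fires, +3 burnt (F count now 2)
Step 6: +1 fires, +2 burnt (F count now 1)
Step 7: +0 fires, +1 burnt (F count now 0)
Fire out after step 7
Initially T: 17, now '.': 20
Total burnt (originally-T cells now '.'): 12

Answer: 12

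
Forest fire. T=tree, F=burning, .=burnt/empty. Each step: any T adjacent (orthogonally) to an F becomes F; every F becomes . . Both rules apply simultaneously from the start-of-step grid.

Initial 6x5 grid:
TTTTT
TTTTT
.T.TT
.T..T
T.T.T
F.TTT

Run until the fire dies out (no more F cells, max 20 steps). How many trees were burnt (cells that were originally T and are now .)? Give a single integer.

Answer: 1

Derivation:
Step 1: +1 fires, +1 burnt (F count now 1)
Step 2: +0 fires, +1 burnt (F count now 0)
Fire out after step 2
Initially T: 21, now '.': 10
Total burnt (originally-T cells now '.'): 1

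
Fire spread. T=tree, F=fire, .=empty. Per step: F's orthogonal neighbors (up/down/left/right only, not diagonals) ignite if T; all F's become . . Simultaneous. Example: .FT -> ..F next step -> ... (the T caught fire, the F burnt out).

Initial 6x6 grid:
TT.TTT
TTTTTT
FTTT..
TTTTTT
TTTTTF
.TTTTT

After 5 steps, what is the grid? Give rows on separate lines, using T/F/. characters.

Step 1: 6 trees catch fire, 2 burn out
  TT.TTT
  FTTTTT
  .FTT..
  FTTTTF
  TTTTF.
  .TTTTF
Step 2: 8 trees catch fire, 6 burn out
  FT.TTT
  .FTTTT
  ..FT..
  .FTTF.
  FTTF..
  .TTTF.
Step 3: 8 trees catch fire, 8 burn out
  .F.TTT
  ..FTTT
  ...F..
  ..FF..
  .FF...
  .TTF..
Step 4: 3 trees catch fire, 8 burn out
  ...TTT
  ...FTT
  ......
  ......
  ......
  .FF...
Step 5: 2 trees catch fire, 3 burn out
  ...FTT
  ....FT
  ......
  ......
  ......
  ......

...FTT
....FT
......
......
......
......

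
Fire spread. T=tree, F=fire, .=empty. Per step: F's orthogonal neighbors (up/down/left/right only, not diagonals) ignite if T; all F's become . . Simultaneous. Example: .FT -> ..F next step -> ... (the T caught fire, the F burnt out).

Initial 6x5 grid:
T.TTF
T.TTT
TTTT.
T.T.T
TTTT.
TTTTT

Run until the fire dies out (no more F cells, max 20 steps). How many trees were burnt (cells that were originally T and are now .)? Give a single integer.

Step 1: +2 fires, +1 burnt (F count now 2)
Step 2: +2 fires, +2 burnt (F count now 2)
Step 3: +2 fires, +2 burnt (F count now 2)
Step 4: +1 fires, +2 burnt (F count now 1)
Step 5: +2 fires, +1 burnt (F count now 2)
Step 6: +2 fires, +2 burnt (F count now 2)
Step 7: +5 fires, +2 burnt (F count now 5)
Step 8: +4 fires, +5 burnt (F count now 4)
Step 9: +2 fires, +4 burnt (F count now 2)
Step 10: +0 fires, +2 burnt (F count now 0)
Fire out after step 10
Initially T: 23, now '.': 29
Total burnt (originally-T cells now '.'): 22

Answer: 22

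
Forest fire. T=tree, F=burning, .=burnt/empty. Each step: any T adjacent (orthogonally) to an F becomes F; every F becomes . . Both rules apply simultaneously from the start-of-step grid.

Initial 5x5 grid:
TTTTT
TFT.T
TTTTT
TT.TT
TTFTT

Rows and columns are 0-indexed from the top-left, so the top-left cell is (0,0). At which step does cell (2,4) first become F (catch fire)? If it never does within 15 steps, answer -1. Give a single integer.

Step 1: cell (2,4)='T' (+6 fires, +2 burnt)
Step 2: cell (2,4)='T' (+8 fires, +6 burnt)
Step 3: cell (2,4)='T' (+4 fires, +8 burnt)
Step 4: cell (2,4)='F' (+2 fires, +4 burnt)
  -> target ignites at step 4
Step 5: cell (2,4)='.' (+1 fires, +2 burnt)
Step 6: cell (2,4)='.' (+0 fires, +1 burnt)
  fire out at step 6

4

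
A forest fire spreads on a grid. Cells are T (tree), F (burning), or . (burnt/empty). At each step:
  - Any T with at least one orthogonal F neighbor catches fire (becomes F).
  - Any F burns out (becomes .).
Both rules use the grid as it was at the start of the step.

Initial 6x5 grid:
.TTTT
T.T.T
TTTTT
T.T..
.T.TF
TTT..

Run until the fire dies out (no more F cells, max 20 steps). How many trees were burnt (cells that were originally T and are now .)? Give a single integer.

Step 1: +1 fires, +1 burnt (F count now 1)
Step 2: +0 fires, +1 burnt (F count now 0)
Fire out after step 2
Initially T: 19, now '.': 12
Total burnt (originally-T cells now '.'): 1

Answer: 1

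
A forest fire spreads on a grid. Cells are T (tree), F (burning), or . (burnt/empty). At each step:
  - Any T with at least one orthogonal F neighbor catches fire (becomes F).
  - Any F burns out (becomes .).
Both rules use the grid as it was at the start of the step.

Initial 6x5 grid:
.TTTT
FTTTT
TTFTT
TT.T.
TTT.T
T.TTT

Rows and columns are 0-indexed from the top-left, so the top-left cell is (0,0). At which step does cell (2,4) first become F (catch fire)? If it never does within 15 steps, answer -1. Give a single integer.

Step 1: cell (2,4)='T' (+5 fires, +2 burnt)
Step 2: cell (2,4)='F' (+7 fires, +5 burnt)
  -> target ignites at step 2
Step 3: cell (2,4)='.' (+4 fires, +7 burnt)
Step 4: cell (2,4)='.' (+3 fires, +4 burnt)
Step 5: cell (2,4)='.' (+1 fires, +3 burnt)
Step 6: cell (2,4)='.' (+1 fires, +1 burnt)
Step 7: cell (2,4)='.' (+1 fires, +1 burnt)
Step 8: cell (2,4)='.' (+1 fires, +1 burnt)
Step 9: cell (2,4)='.' (+0 fires, +1 burnt)
  fire out at step 9

2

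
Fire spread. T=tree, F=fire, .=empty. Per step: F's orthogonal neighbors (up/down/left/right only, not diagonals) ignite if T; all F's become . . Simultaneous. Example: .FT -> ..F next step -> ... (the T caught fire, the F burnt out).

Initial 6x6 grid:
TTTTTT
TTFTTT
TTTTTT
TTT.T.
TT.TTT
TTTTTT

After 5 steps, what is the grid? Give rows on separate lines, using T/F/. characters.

Step 1: 4 trees catch fire, 1 burn out
  TTFTTT
  TF.FTT
  TTFTTT
  TTT.T.
  TT.TTT
  TTTTTT
Step 2: 7 trees catch fire, 4 burn out
  TF.FTT
  F...FT
  TF.FTT
  TTF.T.
  TT.TTT
  TTTTTT
Step 3: 6 trees catch fire, 7 burn out
  F...FT
  .....F
  F...FT
  TF..T.
  TT.TTT
  TTTTTT
Step 4: 5 trees catch fire, 6 burn out
  .....F
  ......
  .....F
  F...F.
  TF.TTT
  TTTTTT
Step 5: 3 trees catch fire, 5 burn out
  ......
  ......
  ......
  ......
  F..TFT
  TFTTTT

......
......
......
......
F..TFT
TFTTTT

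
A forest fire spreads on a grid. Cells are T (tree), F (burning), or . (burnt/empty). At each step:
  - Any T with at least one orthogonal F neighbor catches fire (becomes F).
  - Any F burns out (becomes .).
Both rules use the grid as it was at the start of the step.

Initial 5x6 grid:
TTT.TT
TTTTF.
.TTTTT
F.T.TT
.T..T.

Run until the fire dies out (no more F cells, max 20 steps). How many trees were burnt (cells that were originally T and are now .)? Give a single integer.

Step 1: +3 fires, +2 burnt (F count now 3)
Step 2: +5 fires, +3 burnt (F count now 5)
Step 3: +5 fires, +5 burnt (F count now 5)
Step 4: +4 fires, +5 burnt (F count now 4)
Step 5: +1 fires, +4 burnt (F count now 1)
Step 6: +0 fires, +1 burnt (F count now 0)
Fire out after step 6
Initially T: 19, now '.': 29
Total burnt (originally-T cells now '.'): 18

Answer: 18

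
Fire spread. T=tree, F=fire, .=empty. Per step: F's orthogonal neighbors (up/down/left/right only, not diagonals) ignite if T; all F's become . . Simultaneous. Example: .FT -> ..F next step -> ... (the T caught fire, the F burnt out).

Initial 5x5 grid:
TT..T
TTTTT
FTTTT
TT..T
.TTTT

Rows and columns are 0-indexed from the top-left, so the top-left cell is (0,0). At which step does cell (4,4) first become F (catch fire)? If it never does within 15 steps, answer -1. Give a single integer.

Step 1: cell (4,4)='T' (+3 fires, +1 burnt)
Step 2: cell (4,4)='T' (+4 fires, +3 burnt)
Step 3: cell (4,4)='T' (+4 fires, +4 burnt)
Step 4: cell (4,4)='T' (+3 fires, +4 burnt)
Step 5: cell (4,4)='T' (+3 fires, +3 burnt)
Step 6: cell (4,4)='F' (+2 fires, +3 burnt)
  -> target ignites at step 6
Step 7: cell (4,4)='.' (+0 fires, +2 burnt)
  fire out at step 7

6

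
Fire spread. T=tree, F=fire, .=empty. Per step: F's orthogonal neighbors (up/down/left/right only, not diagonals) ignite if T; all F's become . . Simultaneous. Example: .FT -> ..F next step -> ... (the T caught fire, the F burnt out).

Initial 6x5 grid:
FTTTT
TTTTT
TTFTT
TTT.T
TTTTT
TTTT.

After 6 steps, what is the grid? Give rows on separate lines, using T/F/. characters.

Step 1: 6 trees catch fire, 2 burn out
  .FTTT
  FTFTT
  TF.FT
  TTF.T
  TTTTT
  TTTT.
Step 2: 7 trees catch fire, 6 burn out
  ..FTT
  .F.FT
  F...F
  TF..T
  TTFTT
  TTTT.
Step 3: 7 trees catch fire, 7 burn out
  ...FT
  ....F
  .....
  F...F
  TF.FT
  TTFT.
Step 4: 5 trees catch fire, 7 burn out
  ....F
  .....
  .....
  .....
  F...F
  TF.F.
Step 5: 1 trees catch fire, 5 burn out
  .....
  .....
  .....
  .....
  .....
  F....
Step 6: 0 trees catch fire, 1 burn out
  .....
  .....
  .....
  .....
  .....
  .....

.....
.....
.....
.....
.....
.....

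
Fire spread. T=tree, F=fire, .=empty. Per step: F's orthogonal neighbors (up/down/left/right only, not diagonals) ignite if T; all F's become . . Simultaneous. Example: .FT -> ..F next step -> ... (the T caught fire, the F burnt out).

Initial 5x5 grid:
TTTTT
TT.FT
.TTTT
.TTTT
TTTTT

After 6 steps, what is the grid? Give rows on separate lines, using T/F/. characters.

Step 1: 3 trees catch fire, 1 burn out
  TTTFT
  TT..F
  .TTFT
  .TTTT
  TTTTT
Step 2: 5 trees catch fire, 3 burn out
  TTF.F
  TT...
  .TF.F
  .TTFT
  TTTTT
Step 3: 5 trees catch fire, 5 burn out
  TF...
  TT...
  .F...
  .TF.F
  TTTFT
Step 4: 5 trees catch fire, 5 burn out
  F....
  TF...
  .....
  .F...
  TTF.F
Step 5: 2 trees catch fire, 5 burn out
  .....
  F....
  .....
  .....
  TF...
Step 6: 1 trees catch fire, 2 burn out
  .....
  .....
  .....
  .....
  F....

.....
.....
.....
.....
F....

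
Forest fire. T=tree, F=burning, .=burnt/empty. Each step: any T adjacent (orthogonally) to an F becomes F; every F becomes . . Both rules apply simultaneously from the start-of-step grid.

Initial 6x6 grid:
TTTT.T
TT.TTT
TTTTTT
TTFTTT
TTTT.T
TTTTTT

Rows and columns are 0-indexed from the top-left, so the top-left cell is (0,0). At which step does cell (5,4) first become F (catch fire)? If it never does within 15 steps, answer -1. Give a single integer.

Step 1: cell (5,4)='T' (+4 fires, +1 burnt)
Step 2: cell (5,4)='T' (+7 fires, +4 burnt)
Step 3: cell (5,4)='T' (+8 fires, +7 burnt)
Step 4: cell (5,4)='F' (+8 fires, +8 burnt)
  -> target ignites at step 4
Step 5: cell (5,4)='.' (+4 fires, +8 burnt)
Step 6: cell (5,4)='.' (+1 fires, +4 burnt)
Step 7: cell (5,4)='.' (+0 fires, +1 burnt)
  fire out at step 7

4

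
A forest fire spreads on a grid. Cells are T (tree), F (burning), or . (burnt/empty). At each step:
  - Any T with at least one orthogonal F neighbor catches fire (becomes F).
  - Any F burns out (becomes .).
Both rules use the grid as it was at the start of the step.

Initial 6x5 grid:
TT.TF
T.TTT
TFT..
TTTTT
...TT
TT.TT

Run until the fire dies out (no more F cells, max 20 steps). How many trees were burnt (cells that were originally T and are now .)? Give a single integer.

Answer: 18

Derivation:
Step 1: +5 fires, +2 burnt (F count now 5)
Step 2: +5 fires, +5 burnt (F count now 5)
Step 3: +2 fires, +5 burnt (F count now 2)
Step 4: +3 fires, +2 burnt (F count now 3)
Step 5: +2 fires, +3 burnt (F count now 2)
Step 6: +1 fires, +2 burnt (F count now 1)
Step 7: +0 fires, +1 burnt (F count now 0)
Fire out after step 7
Initially T: 20, now '.': 28
Total burnt (originally-T cells now '.'): 18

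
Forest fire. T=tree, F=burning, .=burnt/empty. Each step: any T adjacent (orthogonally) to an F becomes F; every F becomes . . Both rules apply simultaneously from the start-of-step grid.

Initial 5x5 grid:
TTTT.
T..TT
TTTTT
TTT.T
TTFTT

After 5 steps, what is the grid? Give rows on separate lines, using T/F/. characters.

Step 1: 3 trees catch fire, 1 burn out
  TTTT.
  T..TT
  TTTTT
  TTF.T
  TF.FT
Step 2: 4 trees catch fire, 3 burn out
  TTTT.
  T..TT
  TTFTT
  TF..T
  F...F
Step 3: 4 trees catch fire, 4 burn out
  TTTT.
  T..TT
  TF.FT
  F...F
  .....
Step 4: 3 trees catch fire, 4 burn out
  TTTT.
  T..FT
  F...F
  .....
  .....
Step 5: 3 trees catch fire, 3 burn out
  TTTF.
  F...F
  .....
  .....
  .....

TTTF.
F...F
.....
.....
.....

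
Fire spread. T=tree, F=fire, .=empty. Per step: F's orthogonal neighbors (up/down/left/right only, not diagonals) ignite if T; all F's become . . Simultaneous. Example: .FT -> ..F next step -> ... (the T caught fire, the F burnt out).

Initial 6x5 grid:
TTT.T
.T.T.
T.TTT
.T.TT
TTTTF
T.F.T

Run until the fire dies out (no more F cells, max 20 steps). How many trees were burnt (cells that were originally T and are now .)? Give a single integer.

Answer: 13

Derivation:
Step 1: +4 fires, +2 burnt (F count now 4)
Step 2: +3 fires, +4 burnt (F count now 3)
Step 3: +3 fires, +3 burnt (F count now 3)
Step 4: +3 fires, +3 burnt (F count now 3)
Step 5: +0 fires, +3 burnt (F count now 0)
Fire out after step 5
Initially T: 19, now '.': 24
Total burnt (originally-T cells now '.'): 13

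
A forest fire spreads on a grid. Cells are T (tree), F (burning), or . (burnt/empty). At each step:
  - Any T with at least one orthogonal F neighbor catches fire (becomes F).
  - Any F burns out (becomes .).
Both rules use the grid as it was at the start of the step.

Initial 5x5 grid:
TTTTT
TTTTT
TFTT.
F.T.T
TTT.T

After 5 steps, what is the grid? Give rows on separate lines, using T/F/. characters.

Step 1: 4 trees catch fire, 2 burn out
  TTTTT
  TFTTT
  F.FT.
  ..T.T
  FTT.T
Step 2: 6 trees catch fire, 4 burn out
  TFTTT
  F.FTT
  ...F.
  ..F.T
  .FT.T
Step 3: 4 trees catch fire, 6 burn out
  F.FTT
  ...FT
  .....
  ....T
  ..F.T
Step 4: 2 trees catch fire, 4 burn out
  ...FT
  ....F
  .....
  ....T
  ....T
Step 5: 1 trees catch fire, 2 burn out
  ....F
  .....
  .....
  ....T
  ....T

....F
.....
.....
....T
....T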